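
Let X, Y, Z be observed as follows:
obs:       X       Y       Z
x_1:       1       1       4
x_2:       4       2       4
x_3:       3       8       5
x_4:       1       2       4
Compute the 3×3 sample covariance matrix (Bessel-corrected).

Step 1 — column means:
  mean(X) = (1 + 4 + 3 + 1) / 4 = 9/4 = 2.25
  mean(Y) = (1 + 2 + 8 + 2) / 4 = 13/4 = 3.25
  mean(Z) = (4 + 4 + 5 + 4) / 4 = 17/4 = 4.25

Step 2 — sample covariance S[i,j] = (1/(n-1)) · Σ_k (x_{k,i} - mean_i) · (x_{k,j} - mean_j), with n-1 = 3.
  S[X,X] = ((-1.25)·(-1.25) + (1.75)·(1.75) + (0.75)·(0.75) + (-1.25)·(-1.25)) / 3 = 6.75/3 = 2.25
  S[X,Y] = ((-1.25)·(-2.25) + (1.75)·(-1.25) + (0.75)·(4.75) + (-1.25)·(-1.25)) / 3 = 5.75/3 = 1.9167
  S[X,Z] = ((-1.25)·(-0.25) + (1.75)·(-0.25) + (0.75)·(0.75) + (-1.25)·(-0.25)) / 3 = 0.75/3 = 0.25
  S[Y,Y] = ((-2.25)·(-2.25) + (-1.25)·(-1.25) + (4.75)·(4.75) + (-1.25)·(-1.25)) / 3 = 30.75/3 = 10.25
  S[Y,Z] = ((-2.25)·(-0.25) + (-1.25)·(-0.25) + (4.75)·(0.75) + (-1.25)·(-0.25)) / 3 = 4.75/3 = 1.5833
  S[Z,Z] = ((-0.25)·(-0.25) + (-0.25)·(-0.25) + (0.75)·(0.75) + (-0.25)·(-0.25)) / 3 = 0.75/3 = 0.25

S is symmetric (S[j,i] = S[i,j]). Assembling:

S = [[2.25, 1.9167, 0.25],
 [1.9167, 10.25, 1.5833],
 [0.25, 1.5833, 0.25]]


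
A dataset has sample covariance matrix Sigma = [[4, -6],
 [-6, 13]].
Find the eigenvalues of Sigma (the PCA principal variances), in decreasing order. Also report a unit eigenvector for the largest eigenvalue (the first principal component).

Step 1 — characteristic polynomial of 2×2 Sigma:
  det(Sigma - λI) = λ² - trace · λ + det = 0.
  trace = 4 + 13 = 17, det = 4·13 - (-6)² = 16.
Step 2 — discriminant:
  Δ = trace² - 4·det = 289 - 64 = 225.
Step 3 — eigenvalues:
  λ = (trace ± √Δ)/2 = (17 ± 15)/2,
  λ_1 = 16,  λ_2 = 1.

Step 4 — unit eigenvector for λ_1: solve (Sigma - λ_1 I)v = 0. First row:
  (4 - 16)·v_x + (-6)·v_y = 0, i.e. (-12)·v_x + (-6)·v_y = 0,
  so v ∝ (b, λ_1 - a) = (-6, 12); multiply by -1 so the first entry is positive: u = (6, -12).
  ||u|| = √((6)² + (-12)²) = √(180) ≈ 13.4164,
  v_1 = u/||u|| ≈ (0.4472, -0.8944) (||v_1|| = 1).

λ_1 = 16,  λ_2 = 1;  v_1 ≈ (0.4472, -0.8944)


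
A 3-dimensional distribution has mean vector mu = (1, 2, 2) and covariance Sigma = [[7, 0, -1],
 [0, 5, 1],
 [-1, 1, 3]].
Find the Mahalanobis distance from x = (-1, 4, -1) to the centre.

Step 1 — centre the observation: (x - mu) = (-2, 2, -3).

Step 2 — invert Sigma (cofactor / det for 3×3, or solve directly):
  Sigma^{-1} = [[0.1505, -0.0108, 0.0538],
 [-0.0108, 0.2151, -0.0753],
 [0.0538, -0.0753, 0.3763]].

Step 3 — form the quadratic (x - mu)^T · Sigma^{-1} · (x - mu):
  Sigma^{-1} · (x - mu) = (-0.4839, 0.6774, -1.3871).
  (x - mu)^T · [Sigma^{-1} · (x - mu)] = (-2)·(-0.4839) + (2)·(0.6774) + (-3)·(-1.3871) = 6.4839.

Step 4 — take square root: d = √(6.4839) ≈ 2.5463.

d(x, mu) = √(6.4839) ≈ 2.5463


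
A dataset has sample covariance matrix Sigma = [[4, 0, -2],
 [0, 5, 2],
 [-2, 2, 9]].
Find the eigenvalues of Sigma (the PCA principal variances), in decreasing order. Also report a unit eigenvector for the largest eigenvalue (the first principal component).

Step 1 — characteristic polynomial p(λ) = det(λI - Sigma) = λ³ - tr·λ² + c_1·λ - det, where tr = trace, c_1 = sum of the principal 2×2 minors, det = det(Sigma):
  tr = 4 + 5 + 9 = 18,
  c_1 = (4·5 - (0)²) + (4·9 - (-2)²) + (5·9 - (2)²) = 20 + 32 + 41 = 93,
  det = 4·(5·9 - (2)²) - (0)·((0)·9 - (2)·(-2)) + (-2)·((0)·(2) - 5·(-2)) = 4·(41) - (0)·(4) + (-2)·(10) = 144.
  So p(λ) = λ³ - 18λ² + 93λ - 144.
Step 2 — look for an integer root (rational root theorem: any rational root is an integer divisor of 144). Testing λ = 3:
  p(3) = 27 - 162 + 279 - 144 = 0  ✓
  Dividing out (λ - 3): p(λ) = (λ - 3)(λ² - 15λ + 48).
Step 3 — remaining eigenvalues from the quadratic λ² - 15λ + 48 = 0:
  Δ = 15² - 4·48 = 225 - 192 = 33,  λ = (15 ± √33)/2 = (15 ± 5.7446)/2 ≈ 10.3723 or 4.6277.
  Sorted: λ_1 = 10.3723,  λ_2 = 4.6277,  λ_3 = 3  (check: sum = 18 = tr ✓).

Step 4 — unit eigenvector for λ_1 ≈ 10.3723: v spans the null space of (Sigma - λ_1 I), whose rows are
  r_1 = (-6.3723, 0, -2),  r_2 = (0, -5.3723, 2),  r_3 = (-2, 2, -1.3723).
  v is orthogonal to every row, so take v ∝ r_1 × r_2 = ((0)·(2) - (-2)·(-5.3723), (-2)·(0) - (-6.3723)·(2), (-6.3723)·(-5.3723) - (0)·(0)) ≈ (-10.7446, 12.7446, 34.2337).
  Rescale (multiply by -1 so the first nonzero entry is positive): u = (10.7446, -12.7446, -34.2337).
  ||u|| = √((10.7446)² + (-12.7446)² + (-34.2337)²) = √(1449.8149) ≈ 38.0764,  v_1 = u/||u|| ≈ (0.2822, -0.3347, -0.8991) (||v_1|| = 1).

λ_1 = 10.3723,  λ_2 = 4.6277,  λ_3 = 3;  v_1 ≈ (0.2822, -0.3347, -0.8991)


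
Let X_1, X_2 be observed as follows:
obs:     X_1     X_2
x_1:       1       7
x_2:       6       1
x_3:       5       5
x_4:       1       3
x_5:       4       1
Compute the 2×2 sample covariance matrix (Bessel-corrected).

Step 1 — column means:
  mean(X_1) = (1 + 6 + 5 + 1 + 4) / 5 = 17/5 = 3.4
  mean(X_2) = (7 + 1 + 5 + 3 + 1) / 5 = 17/5 = 3.4

Step 2 — sample covariance S[i,j] = (1/(n-1)) · Σ_k (x_{k,i} - mean_i) · (x_{k,j} - mean_j), with n-1 = 4.
  S[X_1,X_1] = ((-2.4)·(-2.4) + (2.6)·(2.6) + (1.6)·(1.6) + (-2.4)·(-2.4) + (0.6)·(0.6)) / 4 = 21.2/4 = 5.3
  S[X_1,X_2] = ((-2.4)·(3.6) + (2.6)·(-2.4) + (1.6)·(1.6) + (-2.4)·(-0.4) + (0.6)·(-2.4)) / 4 = -12.8/4 = -3.2
  S[X_2,X_2] = ((3.6)·(3.6) + (-2.4)·(-2.4) + (1.6)·(1.6) + (-0.4)·(-0.4) + (-2.4)·(-2.4)) / 4 = 27.2/4 = 6.8

S is symmetric (S[j,i] = S[i,j]). Assembling:

S = [[5.3, -3.2],
 [-3.2, 6.8]]


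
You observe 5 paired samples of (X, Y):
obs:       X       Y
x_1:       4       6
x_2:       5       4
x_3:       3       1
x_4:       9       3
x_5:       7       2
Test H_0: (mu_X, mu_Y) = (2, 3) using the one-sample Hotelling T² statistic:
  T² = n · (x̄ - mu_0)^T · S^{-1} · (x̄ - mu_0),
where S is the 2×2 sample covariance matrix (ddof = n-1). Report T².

Step 1 — sample mean vector:
  mean(X) = (4 + 5 + 3 + 9 + 7) / 5 = 28/5 = 5.6
  mean(Y) = (6 + 4 + 1 + 3 + 2) / 5 = 16/5 = 3.2
  x̄ = (5.6, 3.2),  deviation x̄ - mu_0 = (5.6, 3.2) - (2, 3) = (3.6, 0.2).

Step 2 — sample covariance matrix, S[i,j] = (1/(n-1)) · Σ_k (x_{k,i} - mean_i) · (x_{k,j} - mean_j), divisor n-1 = 4:
  S[X,X] = ((-1.6)·(-1.6) + (-0.6)·(-0.6) + (-2.6)·(-2.6) + (3.4)·(3.4) + (1.4)·(1.4)) / 4 = 23.2/4 = 5.8
  S[X,Y] = ((-1.6)·(2.8) + (-0.6)·(0.8) + (-2.6)·(-2.2) + (3.4)·(-0.2) + (1.4)·(-1.2)) / 4 = -1.6/4 = -0.4
  S[Y,Y] = ((2.8)·(2.8) + (0.8)·(0.8) + (-2.2)·(-2.2) + (-0.2)·(-0.2) + (-1.2)·(-1.2)) / 4 = 14.8/4 = 3.7
  S = [[5.8, -0.4],
 [-0.4, 3.7]].

Step 3 — invert S. det(S) = 5.8·3.7 - (-0.4)² = 21.3.
  S^{-1} = (1/det) · [[d, -b], [-b, a]] = [[0.1737, 0.0188],
 [0.0188, 0.2723]].

Step 4 — quadratic form (x̄ - mu_0)^T · S^{-1} · (x̄ - mu_0):
  S^{-1} · (x̄ - mu_0) = (0.6291, 0.1221),
  (x̄ - mu_0)^T · [...] = (3.6)·(0.6291) + (0.2)·(0.1221) = 2.2892.

Step 5 — scale by n: T² = 5 · 2.2892 = 11.446.

T² ≈ 11.446


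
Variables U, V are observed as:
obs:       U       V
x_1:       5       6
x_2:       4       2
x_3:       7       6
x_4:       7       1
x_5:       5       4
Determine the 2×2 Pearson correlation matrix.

Step 1 — column means:
  mean(U) = (5 + 4 + 7 + 7 + 5) / 5 = 28/5 = 5.6
  mean(V) = (6 + 2 + 6 + 1 + 4) / 5 = 19/5 = 3.8

Step 2 — sample variances and covariances s[i,j] = (1/(n-1)) · Σ_k (x_{k,i} - mean_i) · (x_{k,j} - mean_j), with n-1 = 4:
  s[U,U] = ((-0.6)·(-0.6) + (-1.6)·(-1.6) + (1.4)·(1.4) + (1.4)·(1.4) + (-0.6)·(-0.6)) / 4 = 7.2/4 = 1.8
  s[U,V] = ((-0.6)·(2.2) + (-1.6)·(-1.8) + (1.4)·(2.2) + (1.4)·(-2.8) + (-0.6)·(0.2)) / 4 = 0.6/4 = 0.15
  s[V,V] = ((2.2)·(2.2) + (-1.8)·(-1.8) + (2.2)·(2.2) + (-2.8)·(-2.8) + (0.2)·(0.2)) / 4 = 20.8/4 = 5.2
  Sample standard deviations s_i = √(s[i,i]):
  s(U) = √(1.8) = 1.3416
  s(V) = √(5.2) = 2.2804

Step 3 — r_{ij} = s_{ij} / (s_i · s_j):
  r[U,U] = 1 (diagonal).
  r[U,V] = 0.15 / (1.3416 · 2.2804) = 0.15 / 3.0594 = 0.049
  r[V,V] = 1 (diagonal).

R is symmetric with unit diagonal. Assembling:

R = [[1, 0.049],
 [0.049, 1]]


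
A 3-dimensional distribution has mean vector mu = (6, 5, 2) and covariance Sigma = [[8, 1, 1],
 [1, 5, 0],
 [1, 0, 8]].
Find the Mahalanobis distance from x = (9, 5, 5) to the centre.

Step 1 — centre the observation: (x - mu) = (3, 0, 3).

Step 2 — invert Sigma (cofactor / det for 3×3, or solve directly):
  Sigma^{-1} = [[0.1303, -0.0261, -0.0163],
 [-0.0261, 0.2052, 0.0033],
 [-0.0163, 0.0033, 0.127]].

Step 3 — form the quadratic (x - mu)^T · Sigma^{-1} · (x - mu):
  Sigma^{-1} · (x - mu) = (0.342, -0.0684, 0.3322).
  (x - mu)^T · [Sigma^{-1} · (x - mu)] = (3)·(0.342) + (0)·(-0.0684) + (3)·(0.3322) = 2.0228.

Step 4 — take square root: d = √(2.0228) ≈ 1.4223.

d(x, mu) = √(2.0228) ≈ 1.4223


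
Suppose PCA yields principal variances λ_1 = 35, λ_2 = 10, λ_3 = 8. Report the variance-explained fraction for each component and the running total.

Step 1 — total variance = trace(Sigma) = Σ λ_i = 35 + 10 + 8 = 53.

Step 2 — fraction explained by component i = λ_i / Σ λ:
  PC1: 35/53 = 0.6604
  PC2: 10/53 = 0.1887
  PC3: 8/53 = 0.1509

Step 3 — cumulative fraction after k components = (λ_1 + ... + λ_k) / Σ λ:
  k = 1: 35/53 = 0.6604
  k = 2: (35 + 10)/53 = 45/53 = 0.8491
  k = 3: (35 + 10 + 8)/53 = 53/53 = 1

Summary (fraction, with percent):

explained: PC1 0.6604 (66.04%), PC2 0.1887 (18.87%), PC3 0.1509 (15.09%);  cumulative: 0.6604, 0.8491, 1


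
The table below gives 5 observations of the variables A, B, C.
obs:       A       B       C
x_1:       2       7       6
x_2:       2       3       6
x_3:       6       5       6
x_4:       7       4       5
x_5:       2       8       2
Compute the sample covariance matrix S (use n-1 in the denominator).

Step 1 — column means:
  mean(A) = (2 + 2 + 6 + 7 + 2) / 5 = 19/5 = 3.8
  mean(B) = (7 + 3 + 5 + 4 + 8) / 5 = 27/5 = 5.4
  mean(C) = (6 + 6 + 6 + 5 + 2) / 5 = 25/5 = 5

Step 2 — sample covariance S[i,j] = (1/(n-1)) · Σ_k (x_{k,i} - mean_i) · (x_{k,j} - mean_j), with n-1 = 4.
  S[A,A] = ((-1.8)·(-1.8) + (-1.8)·(-1.8) + (2.2)·(2.2) + (3.2)·(3.2) + (-1.8)·(-1.8)) / 4 = 24.8/4 = 6.2
  S[A,B] = ((-1.8)·(1.6) + (-1.8)·(-2.4) + (2.2)·(-0.4) + (3.2)·(-1.4) + (-1.8)·(2.6)) / 4 = -8.6/4 = -2.15
  S[A,C] = ((-1.8)·(1) + (-1.8)·(1) + (2.2)·(1) + (3.2)·(0) + (-1.8)·(-3)) / 4 = 4/4 = 1
  S[B,B] = ((1.6)·(1.6) + (-2.4)·(-2.4) + (-0.4)·(-0.4) + (-1.4)·(-1.4) + (2.6)·(2.6)) / 4 = 17.2/4 = 4.3
  S[B,C] = ((1.6)·(1) + (-2.4)·(1) + (-0.4)·(1) + (-1.4)·(0) + (2.6)·(-3)) / 4 = -9/4 = -2.25
  S[C,C] = ((1)·(1) + (1)·(1) + (1)·(1) + (0)·(0) + (-3)·(-3)) / 4 = 12/4 = 3

S is symmetric (S[j,i] = S[i,j]). Assembling:

S = [[6.2, -2.15, 1],
 [-2.15, 4.3, -2.25],
 [1, -2.25, 3]]


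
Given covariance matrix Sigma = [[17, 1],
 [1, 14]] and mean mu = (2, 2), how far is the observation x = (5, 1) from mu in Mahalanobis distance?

Step 1 — centre the observation: (x - mu) = (3, -1).

Step 2 — invert Sigma. det(Sigma) = 17·14 - (1)² = 237.
  Sigma^{-1} = (1/det) · [[d, -b], [-b, a]] = [[0.0591, -0.0042],
 [-0.0042, 0.0717]].

Step 3 — form the quadratic (x - mu)^T · Sigma^{-1} · (x - mu):
  Sigma^{-1} · (x - mu) = (0.1814, -0.0844).
  (x - mu)^T · [Sigma^{-1} · (x - mu)] = (3)·(0.1814) + (-1)·(-0.0844) = 0.6287.

Step 4 — take square root: d = √(0.6287) ≈ 0.7929.

d(x, mu) = √(0.6287) ≈ 0.7929


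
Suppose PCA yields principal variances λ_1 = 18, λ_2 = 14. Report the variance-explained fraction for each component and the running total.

Step 1 — total variance = trace(Sigma) = Σ λ_i = 18 + 14 = 32.

Step 2 — fraction explained by component i = λ_i / Σ λ:
  PC1: 18/32 = 0.5625
  PC2: 14/32 = 0.4375

Step 3 — cumulative fraction after k components = (λ_1 + ... + λ_k) / Σ λ:
  k = 1: 18/32 = 0.5625
  k = 2: (18 + 14)/32 = 32/32 = 1

Summary (fraction, with percent):

explained: PC1 0.5625 (56.25%), PC2 0.4375 (43.75%);  cumulative: 0.5625, 1


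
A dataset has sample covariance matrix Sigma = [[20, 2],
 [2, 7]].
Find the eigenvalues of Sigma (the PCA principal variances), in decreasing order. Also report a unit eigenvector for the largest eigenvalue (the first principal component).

Step 1 — characteristic polynomial of 2×2 Sigma:
  det(Sigma - λI) = λ² - trace · λ + det = 0.
  trace = 20 + 7 = 27, det = 20·7 - (2)² = 136.
Step 2 — discriminant:
  Δ = trace² - 4·det = 729 - 544 = 185.
Step 3 — eigenvalues:
  λ = (trace ± √Δ)/2 = (27 ± 13.6015)/2,
  λ_1 = 20.3007,  λ_2 = 6.6993.

Step 4 — unit eigenvector for λ_1: solve (Sigma - λ_1 I)v = 0. First row:
  (20 - 20.3007)·v_x + (2)·v_y = 0, i.e. (-0.3007)·v_x + (2)·v_y = 0,
  so v ∝ (b, λ_1 - a) = (2, 0.3007) = u.
  ||u|| = √((2)² + (0.3007)²) = √(4.0904) ≈ 2.0225,
  v_1 = u/||u|| ≈ (0.9889, 0.1487) (||v_1|| = 1).

λ_1 = 20.3007,  λ_2 = 6.6993;  v_1 ≈ (0.9889, 0.1487)


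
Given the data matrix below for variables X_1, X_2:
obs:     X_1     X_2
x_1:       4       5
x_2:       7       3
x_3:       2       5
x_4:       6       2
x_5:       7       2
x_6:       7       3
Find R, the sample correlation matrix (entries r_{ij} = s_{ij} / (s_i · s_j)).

Step 1 — column means:
  mean(X_1) = (4 + 7 + 2 + 6 + 7 + 7) / 6 = 33/6 = 5.5
  mean(X_2) = (5 + 3 + 5 + 2 + 2 + 3) / 6 = 20/6 = 3.3333

Step 2 — sample variances and covariances s[i,j] = (1/(n-1)) · Σ_k (x_{k,i} - mean_i) · (x_{k,j} - mean_j), with n-1 = 5:
  s[X_1,X_1] = ((-1.5)·(-1.5) + (1.5)·(1.5) + (-3.5)·(-3.5) + (0.5)·(0.5) + (1.5)·(1.5) + (1.5)·(1.5)) / 5 = 21.5/5 = 4.3
  s[X_1,X_2] = ((-1.5)·(1.6667) + (1.5)·(-0.3333) + (-3.5)·(1.6667) + (0.5)·(-1.3333) + (1.5)·(-1.3333) + (1.5)·(-0.3333)) / 5 = -12/5 = -2.4
  s[X_2,X_2] = ((1.6667)·(1.6667) + (-0.3333)·(-0.3333) + (1.6667)·(1.6667) + (-1.3333)·(-1.3333) + (-1.3333)·(-1.3333) + (-0.3333)·(-0.3333)) / 5 = 9.3333/5 = 1.8667
  Sample standard deviations s_i = √(s[i,i]):
  s(X_1) = √(4.3) = 2.0736
  s(X_2) = √(1.8667) = 1.3663

Step 3 — r_{ij} = s_{ij} / (s_i · s_j):
  r[X_1,X_1] = 1 (diagonal).
  r[X_1,X_2] = -2.4 / (2.0736 · 1.3663) = -2.4 / 2.8331 = -0.8471
  r[X_2,X_2] = 1 (diagonal).

R is symmetric with unit diagonal. Assembling:

R = [[1, -0.8471],
 [-0.8471, 1]]


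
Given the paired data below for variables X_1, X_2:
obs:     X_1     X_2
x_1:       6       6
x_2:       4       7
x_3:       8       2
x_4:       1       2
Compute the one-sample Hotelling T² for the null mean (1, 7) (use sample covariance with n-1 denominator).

Step 1 — sample mean vector:
  mean(X_1) = (6 + 4 + 8 + 1) / 4 = 19/4 = 4.75
  mean(X_2) = (6 + 7 + 2 + 2) / 4 = 17/4 = 4.25
  x̄ = (4.75, 4.25),  deviation x̄ - mu_0 = (4.75, 4.25) - (1, 7) = (3.75, -2.75).

Step 2 — sample covariance matrix, S[i,j] = (1/(n-1)) · Σ_k (x_{k,i} - mean_i) · (x_{k,j} - mean_j), divisor n-1 = 3:
  S[X_1,X_1] = ((1.25)·(1.25) + (-0.75)·(-0.75) + (3.25)·(3.25) + (-3.75)·(-3.75)) / 3 = 26.75/3 = 8.9167
  S[X_1,X_2] = ((1.25)·(1.75) + (-0.75)·(2.75) + (3.25)·(-2.25) + (-3.75)·(-2.25)) / 3 = 1.25/3 = 0.4167
  S[X_2,X_2] = ((1.75)·(1.75) + (2.75)·(2.75) + (-2.25)·(-2.25) + (-2.25)·(-2.25)) / 3 = 20.75/3 = 6.9167
  S = [[8.9167, 0.4167],
 [0.4167, 6.9167]].

Step 3 — invert S. det(S) = 8.9167·6.9167 - (0.4167)² = 61.5.
  S^{-1} = (1/det) · [[d, -b], [-b, a]] = [[0.1125, -0.0068],
 [-0.0068, 0.145]].

Step 4 — quadratic form (x̄ - mu_0)^T · S^{-1} · (x̄ - mu_0):
  S^{-1} · (x̄ - mu_0) = (0.4404, -0.4241),
  (x̄ - mu_0)^T · [...] = (3.75)·(0.4404) + (-2.75)·(-0.4241) = 2.8178.

Step 5 — scale by n: T² = 4 · 2.8178 = 11.271.

T² ≈ 11.271


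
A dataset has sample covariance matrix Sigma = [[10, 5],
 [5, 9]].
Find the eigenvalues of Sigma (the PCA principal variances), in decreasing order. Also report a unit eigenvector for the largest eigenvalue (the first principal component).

Step 1 — characteristic polynomial of 2×2 Sigma:
  det(Sigma - λI) = λ² - trace · λ + det = 0.
  trace = 10 + 9 = 19, det = 10·9 - (5)² = 65.
Step 2 — discriminant:
  Δ = trace² - 4·det = 361 - 260 = 101.
Step 3 — eigenvalues:
  λ = (trace ± √Δ)/2 = (19 ± 10.0499)/2,
  λ_1 = 14.5249,  λ_2 = 4.4751.

Step 4 — unit eigenvector for λ_1: solve (Sigma - λ_1 I)v = 0. First row:
  (10 - 14.5249)·v_x + (5)·v_y = 0, i.e. (-4.5249)·v_x + (5)·v_y = 0,
  so v ∝ (b, λ_1 - a) = (5, 4.5249) = u.
  ||u|| = √((5)² + (4.5249)²) = √(45.4751) ≈ 6.7435,
  v_1 = u/||u|| ≈ (0.7415, 0.671) (||v_1|| = 1).

λ_1 = 14.5249,  λ_2 = 4.4751;  v_1 ≈ (0.7415, 0.671)


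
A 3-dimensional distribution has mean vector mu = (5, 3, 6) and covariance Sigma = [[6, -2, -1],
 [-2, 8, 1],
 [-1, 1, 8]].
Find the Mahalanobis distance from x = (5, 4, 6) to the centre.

Step 1 — centre the observation: (x - mu) = (0, 1, 0).

Step 2 — invert Sigma (cofactor / det for 3×3, or solve directly):
  Sigma^{-1} = [[0.1842, 0.0439, 0.0175],
 [0.0439, 0.1374, -0.0117],
 [0.0175, -0.0117, 0.1287]].

Step 3 — form the quadratic (x - mu)^T · Sigma^{-1} · (x - mu):
  Sigma^{-1} · (x - mu) = (0.0439, 0.1374, -0.0117).
  (x - mu)^T · [Sigma^{-1} · (x - mu)] = (0)·(0.0439) + (1)·(0.1374) + (0)·(-0.0117) = 0.1374.

Step 4 — take square root: d = √(0.1374) ≈ 0.3707.

d(x, mu) = √(0.1374) ≈ 0.3707


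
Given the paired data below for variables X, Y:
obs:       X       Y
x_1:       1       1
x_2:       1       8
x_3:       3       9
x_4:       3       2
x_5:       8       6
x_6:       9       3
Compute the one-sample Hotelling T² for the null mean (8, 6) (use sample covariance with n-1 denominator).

Step 1 — sample mean vector:
  mean(X) = (1 + 1 + 3 + 3 + 8 + 9) / 6 = 25/6 = 4.1667
  mean(Y) = (1 + 8 + 9 + 2 + 6 + 3) / 6 = 29/6 = 4.8333
  x̄ = (4.1667, 4.8333),  deviation x̄ - mu_0 = (4.1667, 4.8333) - (8, 6) = (-3.8333, -1.1667).

Step 2 — sample covariance matrix, S[i,j] = (1/(n-1)) · Σ_k (x_{k,i} - mean_i) · (x_{k,j} - mean_j), divisor n-1 = 5:
  S[X,X] = ((-3.1667)·(-3.1667) + (-3.1667)·(-3.1667) + (-1.1667)·(-1.1667) + (-1.1667)·(-1.1667) + (3.8333)·(3.8333) + (4.8333)·(4.8333)) / 5 = 60.8333/5 = 12.1667
  S[X,Y] = ((-3.1667)·(-3.8333) + (-3.1667)·(3.1667) + (-1.1667)·(4.1667) + (-1.1667)·(-2.8333) + (3.8333)·(1.1667) + (4.8333)·(-1.8333)) / 5 = -3.8333/5 = -0.7667
  S[Y,Y] = ((-3.8333)·(-3.8333) + (3.1667)·(3.1667) + (4.1667)·(4.1667) + (-2.8333)·(-2.8333) + (1.1667)·(1.1667) + (-1.8333)·(-1.8333)) / 5 = 54.8333/5 = 10.9667
  S = [[12.1667, -0.7667],
 [-0.7667, 10.9667]].

Step 3 — invert S. det(S) = 12.1667·10.9667 - (-0.7667)² = 132.84.
  S^{-1} = (1/det) · [[d, -b], [-b, a]] = [[0.0826, 0.0058],
 [0.0058, 0.0916]].

Step 4 — quadratic form (x̄ - mu_0)^T · S^{-1} · (x̄ - mu_0):
  S^{-1} · (x̄ - mu_0) = (-0.3232, -0.129),
  (x̄ - mu_0)^T · [...] = (-3.8333)·(-0.3232) + (-1.1667)·(-0.129) = 1.3894.

Step 5 — scale by n: T² = 6 · 1.3894 = 8.3363.

T² ≈ 8.3363


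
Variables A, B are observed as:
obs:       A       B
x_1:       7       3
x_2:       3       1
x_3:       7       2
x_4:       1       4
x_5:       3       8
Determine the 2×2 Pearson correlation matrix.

Step 1 — column means:
  mean(A) = (7 + 3 + 7 + 1 + 3) / 5 = 21/5 = 4.2
  mean(B) = (3 + 1 + 2 + 4 + 8) / 5 = 18/5 = 3.6

Step 2 — sample variances and covariances s[i,j] = (1/(n-1)) · Σ_k (x_{k,i} - mean_i) · (x_{k,j} - mean_j), with n-1 = 4:
  s[A,A] = ((2.8)·(2.8) + (-1.2)·(-1.2) + (2.8)·(2.8) + (-3.2)·(-3.2) + (-1.2)·(-1.2)) / 4 = 28.8/4 = 7.2
  s[A,B] = ((2.8)·(-0.6) + (-1.2)·(-2.6) + (2.8)·(-1.6) + (-3.2)·(0.4) + (-1.2)·(4.4)) / 4 = -9.6/4 = -2.4
  s[B,B] = ((-0.6)·(-0.6) + (-2.6)·(-2.6) + (-1.6)·(-1.6) + (0.4)·(0.4) + (4.4)·(4.4)) / 4 = 29.2/4 = 7.3
  Sample standard deviations s_i = √(s[i,i]):
  s(A) = √(7.2) = 2.6833
  s(B) = √(7.3) = 2.7019

Step 3 — r_{ij} = s_{ij} / (s_i · s_j):
  r[A,A] = 1 (diagonal).
  r[A,B] = -2.4 / (2.6833 · 2.7019) = -2.4 / 7.2498 = -0.331
  r[B,B] = 1 (diagonal).

R is symmetric with unit diagonal. Assembling:

R = [[1, -0.331],
 [-0.331, 1]]


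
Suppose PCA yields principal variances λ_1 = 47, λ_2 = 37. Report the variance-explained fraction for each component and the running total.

Step 1 — total variance = trace(Sigma) = Σ λ_i = 47 + 37 = 84.

Step 2 — fraction explained by component i = λ_i / Σ λ:
  PC1: 47/84 = 0.5595
  PC2: 37/84 = 0.4405

Step 3 — cumulative fraction after k components = (λ_1 + ... + λ_k) / Σ λ:
  k = 1: 47/84 = 0.5595
  k = 2: (47 + 37)/84 = 84/84 = 1

Summary (fraction, with percent):

explained: PC1 0.5595 (55.95%), PC2 0.4405 (44.05%);  cumulative: 0.5595, 1


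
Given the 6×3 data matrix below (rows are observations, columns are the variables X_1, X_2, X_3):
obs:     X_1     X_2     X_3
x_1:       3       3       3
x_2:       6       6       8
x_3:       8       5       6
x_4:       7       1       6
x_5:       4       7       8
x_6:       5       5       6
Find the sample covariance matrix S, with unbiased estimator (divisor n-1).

Step 1 — column means:
  mean(X_1) = (3 + 6 + 8 + 7 + 4 + 5) / 6 = 33/6 = 5.5
  mean(X_2) = (3 + 6 + 5 + 1 + 7 + 5) / 6 = 27/6 = 4.5
  mean(X_3) = (3 + 8 + 6 + 6 + 8 + 6) / 6 = 37/6 = 6.1667

Step 2 — sample covariance S[i,j] = (1/(n-1)) · Σ_k (x_{k,i} - mean_i) · (x_{k,j} - mean_j), with n-1 = 5.
  S[X_1,X_1] = ((-2.5)·(-2.5) + (0.5)·(0.5) + (2.5)·(2.5) + (1.5)·(1.5) + (-1.5)·(-1.5) + (-0.5)·(-0.5)) / 5 = 17.5/5 = 3.5
  S[X_1,X_2] = ((-2.5)·(-1.5) + (0.5)·(1.5) + (2.5)·(0.5) + (1.5)·(-3.5) + (-1.5)·(2.5) + (-0.5)·(0.5)) / 5 = -3.5/5 = -0.7
  S[X_1,X_3] = ((-2.5)·(-3.1667) + (0.5)·(1.8333) + (2.5)·(-0.1667) + (1.5)·(-0.1667) + (-1.5)·(1.8333) + (-0.5)·(-0.1667)) / 5 = 5.5/5 = 1.1
  S[X_2,X_2] = ((-1.5)·(-1.5) + (1.5)·(1.5) + (0.5)·(0.5) + (-3.5)·(-3.5) + (2.5)·(2.5) + (0.5)·(0.5)) / 5 = 23.5/5 = 4.7
  S[X_2,X_3] = ((-1.5)·(-3.1667) + (1.5)·(1.8333) + (0.5)·(-0.1667) + (-3.5)·(-0.1667) + (2.5)·(1.8333) + (0.5)·(-0.1667)) / 5 = 12.5/5 = 2.5
  S[X_3,X_3] = ((-3.1667)·(-3.1667) + (1.8333)·(1.8333) + (-0.1667)·(-0.1667) + (-0.1667)·(-0.1667) + (1.8333)·(1.8333) + (-0.1667)·(-0.1667)) / 5 = 16.8333/5 = 3.3667

S is symmetric (S[j,i] = S[i,j]). Assembling:

S = [[3.5, -0.7, 1.1],
 [-0.7, 4.7, 2.5],
 [1.1, 2.5, 3.3667]]


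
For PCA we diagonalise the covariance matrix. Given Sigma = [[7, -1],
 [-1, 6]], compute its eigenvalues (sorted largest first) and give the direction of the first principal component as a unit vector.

Step 1 — characteristic polynomial of 2×2 Sigma:
  det(Sigma - λI) = λ² - trace · λ + det = 0.
  trace = 7 + 6 = 13, det = 7·6 - (-1)² = 41.
Step 2 — discriminant:
  Δ = trace² - 4·det = 169 - 164 = 5.
Step 3 — eigenvalues:
  λ = (trace ± √Δ)/2 = (13 ± 2.2361)/2,
  λ_1 = 7.618,  λ_2 = 5.382.

Step 4 — unit eigenvector for λ_1: solve (Sigma - λ_1 I)v = 0. First row:
  (7 - 7.618)·v_x + (-1)·v_y = 0, i.e. (-0.618)·v_x + (-1)·v_y = 0,
  so v ∝ (b, λ_1 - a) = (-1, 0.618); multiply by -1 so the first entry is positive: u = (1, -0.618).
  ||u|| = √((1)² + (-0.618)²) = √(1.382) ≈ 1.1756,
  v_1 = u/||u|| ≈ (0.8507, -0.5257) (||v_1|| = 1).

λ_1 = 7.618,  λ_2 = 5.382;  v_1 ≈ (0.8507, -0.5257)


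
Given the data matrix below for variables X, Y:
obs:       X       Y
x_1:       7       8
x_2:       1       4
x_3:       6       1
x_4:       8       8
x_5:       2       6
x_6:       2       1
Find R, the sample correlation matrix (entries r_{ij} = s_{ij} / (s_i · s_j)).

Step 1 — column means:
  mean(X) = (7 + 1 + 6 + 8 + 2 + 2) / 6 = 26/6 = 4.3333
  mean(Y) = (8 + 4 + 1 + 8 + 6 + 1) / 6 = 28/6 = 4.6667

Step 2 — sample variances and covariances s[i,j] = (1/(n-1)) · Σ_k (x_{k,i} - mean_i) · (x_{k,j} - mean_j), with n-1 = 5:
  s[X,X] = ((2.6667)·(2.6667) + (-3.3333)·(-3.3333) + (1.6667)·(1.6667) + (3.6667)·(3.6667) + (-2.3333)·(-2.3333) + (-2.3333)·(-2.3333)) / 5 = 45.3333/5 = 9.0667
  s[X,Y] = ((2.6667)·(3.3333) + (-3.3333)·(-0.6667) + (1.6667)·(-3.6667) + (3.6667)·(3.3333) + (-2.3333)·(1.3333) + (-2.3333)·(-3.6667)) / 5 = 22.6667/5 = 4.5333
  s[Y,Y] = ((3.3333)·(3.3333) + (-0.6667)·(-0.6667) + (-3.6667)·(-3.6667) + (3.3333)·(3.3333) + (1.3333)·(1.3333) + (-3.6667)·(-3.6667)) / 5 = 51.3333/5 = 10.2667
  Sample standard deviations s_i = √(s[i,i]):
  s(X) = √(9.0667) = 3.0111
  s(Y) = √(10.2667) = 3.2042

Step 3 — r_{ij} = s_{ij} / (s_i · s_j):
  r[X,X] = 1 (diagonal).
  r[X,Y] = 4.5333 / (3.0111 · 3.2042) = 4.5333 / 9.648 = 0.4699
  r[Y,Y] = 1 (diagonal).

R is symmetric with unit diagonal. Assembling:

R = [[1, 0.4699],
 [0.4699, 1]]


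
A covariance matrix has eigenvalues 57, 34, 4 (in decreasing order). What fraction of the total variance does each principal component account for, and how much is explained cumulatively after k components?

Step 1 — total variance = trace(Sigma) = Σ λ_i = 57 + 34 + 4 = 95.

Step 2 — fraction explained by component i = λ_i / Σ λ:
  PC1: 57/95 = 0.6
  PC2: 34/95 = 0.3579
  PC3: 4/95 = 0.0421

Step 3 — cumulative fraction after k components = (λ_1 + ... + λ_k) / Σ λ:
  k = 1: 57/95 = 0.6
  k = 2: (57 + 34)/95 = 91/95 = 0.9579
  k = 3: (57 + 34 + 4)/95 = 95/95 = 1

Summary (fraction, with percent):

explained: PC1 0.6 (60%), PC2 0.3579 (35.79%), PC3 0.0421 (4.21%);  cumulative: 0.6, 0.9579, 1


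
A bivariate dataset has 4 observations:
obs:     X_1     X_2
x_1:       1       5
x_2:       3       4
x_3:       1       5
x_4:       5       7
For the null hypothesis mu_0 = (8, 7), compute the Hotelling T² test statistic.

Step 1 — sample mean vector:
  mean(X_1) = (1 + 3 + 1 + 5) / 4 = 10/4 = 2.5
  mean(X_2) = (5 + 4 + 5 + 7) / 4 = 21/4 = 5.25
  x̄ = (2.5, 5.25),  deviation x̄ - mu_0 = (2.5, 5.25) - (8, 7) = (-5.5, -1.75).

Step 2 — sample covariance matrix, S[i,j] = (1/(n-1)) · Σ_k (x_{k,i} - mean_i) · (x_{k,j} - mean_j), divisor n-1 = 3:
  S[X_1,X_1] = ((-1.5)·(-1.5) + (0.5)·(0.5) + (-1.5)·(-1.5) + (2.5)·(2.5)) / 3 = 11/3 = 3.6667
  S[X_1,X_2] = ((-1.5)·(-0.25) + (0.5)·(-1.25) + (-1.5)·(-0.25) + (2.5)·(1.75)) / 3 = 4.5/3 = 1.5
  S[X_2,X_2] = ((-0.25)·(-0.25) + (-1.25)·(-1.25) + (-0.25)·(-0.25) + (1.75)·(1.75)) / 3 = 4.75/3 = 1.5833
  S = [[3.6667, 1.5],
 [1.5, 1.5833]].

Step 3 — invert S. det(S) = 3.6667·1.5833 - (1.5)² = 3.5556.
  S^{-1} = (1/det) · [[d, -b], [-b, a]] = [[0.4453, -0.4219],
 [-0.4219, 1.0313]].

Step 4 — quadratic form (x̄ - mu_0)^T · S^{-1} · (x̄ - mu_0):
  S^{-1} · (x̄ - mu_0) = (-1.7109, 0.5156),
  (x̄ - mu_0)^T · [...] = (-5.5)·(-1.7109) + (-1.75)·(0.5156) = 8.5078.

Step 5 — scale by n: T² = 4 · 8.5078 = 34.0313.

T² ≈ 34.0313


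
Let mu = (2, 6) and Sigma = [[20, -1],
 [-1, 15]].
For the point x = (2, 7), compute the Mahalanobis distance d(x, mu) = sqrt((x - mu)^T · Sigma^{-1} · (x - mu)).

Step 1 — centre the observation: (x - mu) = (0, 1).

Step 2 — invert Sigma. det(Sigma) = 20·15 - (-1)² = 299.
  Sigma^{-1} = (1/det) · [[d, -b], [-b, a]] = [[0.0502, 0.0033],
 [0.0033, 0.0669]].

Step 3 — form the quadratic (x - mu)^T · Sigma^{-1} · (x - mu):
  Sigma^{-1} · (x - mu) = (0.0033, 0.0669).
  (x - mu)^T · [Sigma^{-1} · (x - mu)] = (0)·(0.0033) + (1)·(0.0669) = 0.0669.

Step 4 — take square root: d = √(0.0669) ≈ 0.2586.

d(x, mu) = √(0.0669) ≈ 0.2586


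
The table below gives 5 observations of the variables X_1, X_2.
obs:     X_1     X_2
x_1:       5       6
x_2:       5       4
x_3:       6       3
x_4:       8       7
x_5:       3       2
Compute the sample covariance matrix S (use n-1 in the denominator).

Step 1 — column means:
  mean(X_1) = (5 + 5 + 6 + 8 + 3) / 5 = 27/5 = 5.4
  mean(X_2) = (6 + 4 + 3 + 7 + 2) / 5 = 22/5 = 4.4

Step 2 — sample covariance S[i,j] = (1/(n-1)) · Σ_k (x_{k,i} - mean_i) · (x_{k,j} - mean_j), with n-1 = 4.
  S[X_1,X_1] = ((-0.4)·(-0.4) + (-0.4)·(-0.4) + (0.6)·(0.6) + (2.6)·(2.6) + (-2.4)·(-2.4)) / 4 = 13.2/4 = 3.3
  S[X_1,X_2] = ((-0.4)·(1.6) + (-0.4)·(-0.4) + (0.6)·(-1.4) + (2.6)·(2.6) + (-2.4)·(-2.4)) / 4 = 11.2/4 = 2.8
  S[X_2,X_2] = ((1.6)·(1.6) + (-0.4)·(-0.4) + (-1.4)·(-1.4) + (2.6)·(2.6) + (-2.4)·(-2.4)) / 4 = 17.2/4 = 4.3

S is symmetric (S[j,i] = S[i,j]). Assembling:

S = [[3.3, 2.8],
 [2.8, 4.3]]


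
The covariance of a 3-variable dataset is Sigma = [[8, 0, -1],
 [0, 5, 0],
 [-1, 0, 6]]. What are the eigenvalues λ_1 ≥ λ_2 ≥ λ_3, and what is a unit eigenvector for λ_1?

Step 1 — characteristic polynomial p(λ) = det(λI - Sigma) = λ³ - tr·λ² + c_1·λ - det, where tr = trace, c_1 = sum of the principal 2×2 minors, det = det(Sigma):
  tr = 8 + 5 + 6 = 19,
  c_1 = (8·5 - (0)²) + (8·6 - (-1)²) + (5·6 - (0)²) = 40 + 47 + 30 = 117,
  det = 8·(5·6 - (0)²) - (0)·((0)·6 - (0)·(-1)) + (-1)·((0)·(0) - 5·(-1)) = 8·(30) - (0)·(0) + (-1)·(5) = 235.
  So p(λ) = λ³ - 19λ² + 117λ - 235.
Step 2 — look for an integer root (rational root theorem: any rational root is an integer divisor of 235). Testing λ = 5:
  p(5) = 125 - 475 + 585 - 235 = 0  ✓
  Dividing out (λ - 5): p(λ) = (λ - 5)(λ² - 14λ + 47).
Step 3 — remaining eigenvalues from the quadratic λ² - 14λ + 47 = 0:
  Δ = 14² - 4·47 = 196 - 188 = 8,  λ = (14 ± √8)/2 = (14 ± 2.8284)/2 ≈ 8.4142 or 5.5858.
  Sorted: λ_1 = 8.4142,  λ_2 = 5.5858,  λ_3 = 5  (check: sum = 19 = tr ✓).

Step 4 — unit eigenvector for λ_1 ≈ 8.4142: v spans the null space of (Sigma - λ_1 I), whose rows are
  r_1 = (-0.4142, 0, -1),  r_2 = (0, -3.4142, 0),  r_3 = (-1, 0, -2.4142).
  v is orthogonal to every row, so take v ∝ r_1 × r_2 = ((0)·(0) - (-1)·(-3.4142), (-1)·(0) - (-0.4142)·(0), (-0.4142)·(-3.4142) - (0)·(0)) ≈ (-3.4142, 0, 1.4142).
  Rescale (multiply by -1 so the first nonzero entry is positive): u = (3.4142, 0, -1.4142).
  ||u|| = √((3.4142)² + (0)² + (-1.4142)²) = √(13.6569) ≈ 3.6955,  v_1 = u/||u|| ≈ (0.9239, 0, -0.3827) (||v_1|| = 1).

λ_1 = 8.4142,  λ_2 = 5.5858,  λ_3 = 5;  v_1 ≈ (0.9239, 0, -0.3827)


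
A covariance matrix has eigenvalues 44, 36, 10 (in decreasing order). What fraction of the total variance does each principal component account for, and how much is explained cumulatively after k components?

Step 1 — total variance = trace(Sigma) = Σ λ_i = 44 + 36 + 10 = 90.

Step 2 — fraction explained by component i = λ_i / Σ λ:
  PC1: 44/90 = 0.4889
  PC2: 36/90 = 0.4
  PC3: 10/90 = 0.1111

Step 3 — cumulative fraction after k components = (λ_1 + ... + λ_k) / Σ λ:
  k = 1: 44/90 = 0.4889
  k = 2: (44 + 36)/90 = 80/90 = 0.8889
  k = 3: (44 + 36 + 10)/90 = 90/90 = 1

Summary (fraction, with percent):

explained: PC1 0.4889 (48.89%), PC2 0.4 (40%), PC3 0.1111 (11.11%);  cumulative: 0.4889, 0.8889, 1


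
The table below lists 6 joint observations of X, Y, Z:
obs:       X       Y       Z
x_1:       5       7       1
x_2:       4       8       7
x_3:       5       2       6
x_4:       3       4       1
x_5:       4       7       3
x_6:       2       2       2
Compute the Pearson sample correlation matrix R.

Step 1 — column means:
  mean(X) = (5 + 4 + 5 + 3 + 4 + 2) / 6 = 23/6 = 3.8333
  mean(Y) = (7 + 8 + 2 + 4 + 7 + 2) / 6 = 30/6 = 5
  mean(Z) = (1 + 7 + 6 + 1 + 3 + 2) / 6 = 20/6 = 3.3333

Step 2 — sample variances and covariances s[i,j] = (1/(n-1)) · Σ_k (x_{k,i} - mean_i) · (x_{k,j} - mean_j), with n-1 = 5:
  s[X,X] = ((1.1667)·(1.1667) + (0.1667)·(0.1667) + (1.1667)·(1.1667) + (-0.8333)·(-0.8333) + (0.1667)·(0.1667) + (-1.8333)·(-1.8333)) / 5 = 6.8333/5 = 1.3667
  s[X,Y] = ((1.1667)·(2) + (0.1667)·(3) + (1.1667)·(-3) + (-0.8333)·(-1) + (0.1667)·(2) + (-1.8333)·(-3)) / 5 = 6/5 = 1.2
  s[X,Z] = ((1.1667)·(-2.3333) + (0.1667)·(3.6667) + (1.1667)·(2.6667) + (-0.8333)·(-2.3333) + (0.1667)·(-0.3333) + (-1.8333)·(-1.3333)) / 5 = 5.3333/5 = 1.0667
  s[Y,Y] = ((2)·(2) + (3)·(3) + (-3)·(-3) + (-1)·(-1) + (2)·(2) + (-3)·(-3)) / 5 = 36/5 = 7.2
  s[Y,Z] = ((2)·(-2.3333) + (3)·(3.6667) + (-3)·(2.6667) + (-1)·(-2.3333) + (2)·(-0.3333) + (-3)·(-1.3333)) / 5 = 4/5 = 0.8
  s[Z,Z] = ((-2.3333)·(-2.3333) + (3.6667)·(3.6667) + (2.6667)·(2.6667) + (-2.3333)·(-2.3333) + (-0.3333)·(-0.3333) + (-1.3333)·(-1.3333)) / 5 = 33.3333/5 = 6.6667
  Sample standard deviations s_i = √(s[i,i]):
  s(X) = √(1.3667) = 1.169
  s(Y) = √(7.2) = 2.6833
  s(Z) = √(6.6667) = 2.582

Step 3 — r_{ij} = s_{ij} / (s_i · s_j):
  r[X,X] = 1 (diagonal).
  r[X,Y] = 1.2 / (1.169 · 2.6833) = 1.2 / 3.1369 = 0.3825
  r[X,Z] = 1.0667 / (1.169 · 2.582) = 1.0667 / 3.0185 = 0.3534
  r[Y,Y] = 1 (diagonal).
  r[Y,Z] = 0.8 / (2.6833 · 2.582) = 0.8 / 6.9282 = 0.1155
  r[Z,Z] = 1 (diagonal).

R is symmetric with unit diagonal. Assembling:

R = [[1, 0.3825, 0.3534],
 [0.3825, 1, 0.1155],
 [0.3534, 0.1155, 1]]


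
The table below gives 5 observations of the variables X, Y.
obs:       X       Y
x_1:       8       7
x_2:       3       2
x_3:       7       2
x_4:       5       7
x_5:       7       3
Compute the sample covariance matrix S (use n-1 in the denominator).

Step 1 — column means:
  mean(X) = (8 + 3 + 7 + 5 + 7) / 5 = 30/5 = 6
  mean(Y) = (7 + 2 + 2 + 7 + 3) / 5 = 21/5 = 4.2

Step 2 — sample covariance S[i,j] = (1/(n-1)) · Σ_k (x_{k,i} - mean_i) · (x_{k,j} - mean_j), with n-1 = 4.
  S[X,X] = ((2)·(2) + (-3)·(-3) + (1)·(1) + (-1)·(-1) + (1)·(1)) / 4 = 16/4 = 4
  S[X,Y] = ((2)·(2.8) + (-3)·(-2.2) + (1)·(-2.2) + (-1)·(2.8) + (1)·(-1.2)) / 4 = 6/4 = 1.5
  S[Y,Y] = ((2.8)·(2.8) + (-2.2)·(-2.2) + (-2.2)·(-2.2) + (2.8)·(2.8) + (-1.2)·(-1.2)) / 4 = 26.8/4 = 6.7

S is symmetric (S[j,i] = S[i,j]). Assembling:

S = [[4, 1.5],
 [1.5, 6.7]]


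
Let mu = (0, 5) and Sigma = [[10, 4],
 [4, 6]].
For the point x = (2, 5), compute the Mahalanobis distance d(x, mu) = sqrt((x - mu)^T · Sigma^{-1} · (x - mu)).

Step 1 — centre the observation: (x - mu) = (2, 0).

Step 2 — invert Sigma. det(Sigma) = 10·6 - (4)² = 44.
  Sigma^{-1} = (1/det) · [[d, -b], [-b, a]] = [[0.1364, -0.0909],
 [-0.0909, 0.2273]].

Step 3 — form the quadratic (x - mu)^T · Sigma^{-1} · (x - mu):
  Sigma^{-1} · (x - mu) = (0.2727, -0.1818).
  (x - mu)^T · [Sigma^{-1} · (x - mu)] = (2)·(0.2727) + (0)·(-0.1818) = 0.5455.

Step 4 — take square root: d = √(0.5455) ≈ 0.7385.

d(x, mu) = √(0.5455) ≈ 0.7385


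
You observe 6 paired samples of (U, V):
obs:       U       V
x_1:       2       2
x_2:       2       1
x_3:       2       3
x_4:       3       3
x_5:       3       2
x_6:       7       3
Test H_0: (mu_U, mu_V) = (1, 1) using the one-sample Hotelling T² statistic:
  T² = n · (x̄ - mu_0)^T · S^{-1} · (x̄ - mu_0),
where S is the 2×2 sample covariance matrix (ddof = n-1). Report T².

Step 1 — sample mean vector:
  mean(U) = (2 + 2 + 2 + 3 + 3 + 7) / 6 = 19/6 = 3.1667
  mean(V) = (2 + 1 + 3 + 3 + 2 + 3) / 6 = 14/6 = 2.3333
  x̄ = (3.1667, 2.3333),  deviation x̄ - mu_0 = (3.1667, 2.3333) - (1, 1) = (2.1667, 1.3333).

Step 2 — sample covariance matrix, S[i,j] = (1/(n-1)) · Σ_k (x_{k,i} - mean_i) · (x_{k,j} - mean_j), divisor n-1 = 5:
  S[U,U] = ((-1.1667)·(-1.1667) + (-1.1667)·(-1.1667) + (-1.1667)·(-1.1667) + (-0.1667)·(-0.1667) + (-0.1667)·(-0.1667) + (3.8333)·(3.8333)) / 5 = 18.8333/5 = 3.7667
  S[U,V] = ((-1.1667)·(-0.3333) + (-1.1667)·(-1.3333) + (-1.1667)·(0.6667) + (-0.1667)·(0.6667) + (-0.1667)·(-0.3333) + (3.8333)·(0.6667)) / 5 = 3.6667/5 = 0.7333
  S[V,V] = ((-0.3333)·(-0.3333) + (-1.3333)·(-1.3333) + (0.6667)·(0.6667) + (0.6667)·(0.6667) + (-0.3333)·(-0.3333) + (0.6667)·(0.6667)) / 5 = 3.3333/5 = 0.6667
  S = [[3.7667, 0.7333],
 [0.7333, 0.6667]].

Step 3 — invert S. det(S) = 3.7667·0.6667 - (0.7333)² = 1.9733.
  S^{-1} = (1/det) · [[d, -b], [-b, a]] = [[0.3378, -0.3716],
 [-0.3716, 1.9088]].

Step 4 — quadratic form (x̄ - mu_0)^T · S^{-1} · (x̄ - mu_0):
  S^{-1} · (x̄ - mu_0) = (0.2365, 1.7399),
  (x̄ - mu_0)^T · [...] = (2.1667)·(0.2365) + (1.3333)·(1.7399) = 2.8322.

Step 5 — scale by n: T² = 6 · 2.8322 = 16.9932.

T² ≈ 16.9932


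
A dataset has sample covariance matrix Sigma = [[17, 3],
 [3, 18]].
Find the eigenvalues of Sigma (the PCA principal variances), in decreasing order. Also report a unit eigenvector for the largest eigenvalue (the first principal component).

Step 1 — characteristic polynomial of 2×2 Sigma:
  det(Sigma - λI) = λ² - trace · λ + det = 0.
  trace = 17 + 18 = 35, det = 17·18 - (3)² = 297.
Step 2 — discriminant:
  Δ = trace² - 4·det = 1225 - 1188 = 37.
Step 3 — eigenvalues:
  λ = (trace ± √Δ)/2 = (35 ± 6.0828)/2,
  λ_1 = 20.5414,  λ_2 = 14.4586.

Step 4 — unit eigenvector for λ_1: solve (Sigma - λ_1 I)v = 0. First row:
  (17 - 20.5414)·v_x + (3)·v_y = 0, i.e. (-3.5414)·v_x + (3)·v_y = 0,
  so v ∝ (b, λ_1 - a) = (3, 3.5414) = u.
  ||u|| = √((3)² + (3.5414)²) = √(21.5414) ≈ 4.6413,
  v_1 = u/||u|| ≈ (0.6464, 0.763) (||v_1|| = 1).

λ_1 = 20.5414,  λ_2 = 14.4586;  v_1 ≈ (0.6464, 0.763)


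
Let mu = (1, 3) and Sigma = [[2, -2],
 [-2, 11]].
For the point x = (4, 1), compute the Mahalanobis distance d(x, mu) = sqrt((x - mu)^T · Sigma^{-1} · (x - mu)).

Step 1 — centre the observation: (x - mu) = (3, -2).

Step 2 — invert Sigma. det(Sigma) = 2·11 - (-2)² = 18.
  Sigma^{-1} = (1/det) · [[d, -b], [-b, a]] = [[0.6111, 0.1111],
 [0.1111, 0.1111]].

Step 3 — form the quadratic (x - mu)^T · Sigma^{-1} · (x - mu):
  Sigma^{-1} · (x - mu) = (1.6111, 0.1111).
  (x - mu)^T · [Sigma^{-1} · (x - mu)] = (3)·(1.6111) + (-2)·(0.1111) = 4.6111.

Step 4 — take square root: d = √(4.6111) ≈ 2.1473.

d(x, mu) = √(4.6111) ≈ 2.1473


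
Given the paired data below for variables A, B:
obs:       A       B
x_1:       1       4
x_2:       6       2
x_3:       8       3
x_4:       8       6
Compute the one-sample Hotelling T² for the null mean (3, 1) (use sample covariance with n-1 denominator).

Step 1 — sample mean vector:
  mean(A) = (1 + 6 + 8 + 8) / 4 = 23/4 = 5.75
  mean(B) = (4 + 2 + 3 + 6) / 4 = 15/4 = 3.75
  x̄ = (5.75, 3.75),  deviation x̄ - mu_0 = (5.75, 3.75) - (3, 1) = (2.75, 2.75).

Step 2 — sample covariance matrix, S[i,j] = (1/(n-1)) · Σ_k (x_{k,i} - mean_i) · (x_{k,j} - mean_j), divisor n-1 = 3:
  S[A,A] = ((-4.75)·(-4.75) + (0.25)·(0.25) + (2.25)·(2.25) + (2.25)·(2.25)) / 3 = 32.75/3 = 10.9167
  S[A,B] = ((-4.75)·(0.25) + (0.25)·(-1.75) + (2.25)·(-0.75) + (2.25)·(2.25)) / 3 = 1.75/3 = 0.5833
  S[B,B] = ((0.25)·(0.25) + (-1.75)·(-1.75) + (-0.75)·(-0.75) + (2.25)·(2.25)) / 3 = 8.75/3 = 2.9167
  S = [[10.9167, 0.5833],
 [0.5833, 2.9167]].

Step 3 — invert S. det(S) = 10.9167·2.9167 - (0.5833)² = 31.5.
  S^{-1} = (1/det) · [[d, -b], [-b, a]] = [[0.0926, -0.0185],
 [-0.0185, 0.3466]].

Step 4 — quadratic form (x̄ - mu_0)^T · S^{-1} · (x̄ - mu_0):
  S^{-1} · (x̄ - mu_0) = (0.2037, 0.9021),
  (x̄ - mu_0)^T · [...] = (2.75)·(0.2037) + (2.75)·(0.9021) = 3.041.

Step 5 — scale by n: T² = 4 · 3.041 = 12.164.

T² ≈ 12.164


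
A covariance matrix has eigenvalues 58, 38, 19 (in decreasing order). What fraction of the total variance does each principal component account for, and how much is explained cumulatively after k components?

Step 1 — total variance = trace(Sigma) = Σ λ_i = 58 + 38 + 19 = 115.

Step 2 — fraction explained by component i = λ_i / Σ λ:
  PC1: 58/115 = 0.5043
  PC2: 38/115 = 0.3304
  PC3: 19/115 = 0.1652

Step 3 — cumulative fraction after k components = (λ_1 + ... + λ_k) / Σ λ:
  k = 1: 58/115 = 0.5043
  k = 2: (58 + 38)/115 = 96/115 = 0.8348
  k = 3: (58 + 38 + 19)/115 = 115/115 = 1

Summary (fraction, with percent):

explained: PC1 0.5043 (50.43%), PC2 0.3304 (33.04%), PC3 0.1652 (16.52%);  cumulative: 0.5043, 0.8348, 1


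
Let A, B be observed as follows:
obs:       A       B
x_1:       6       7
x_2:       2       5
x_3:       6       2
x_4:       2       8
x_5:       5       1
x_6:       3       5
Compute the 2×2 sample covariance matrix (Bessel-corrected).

Step 1 — column means:
  mean(A) = (6 + 2 + 6 + 2 + 5 + 3) / 6 = 24/6 = 4
  mean(B) = (7 + 5 + 2 + 8 + 1 + 5) / 6 = 28/6 = 4.6667

Step 2 — sample covariance S[i,j] = (1/(n-1)) · Σ_k (x_{k,i} - mean_i) · (x_{k,j} - mean_j), with n-1 = 5.
  S[A,A] = ((2)·(2) + (-2)·(-2) + (2)·(2) + (-2)·(-2) + (1)·(1) + (-1)·(-1)) / 5 = 18/5 = 3.6
  S[A,B] = ((2)·(2.3333) + (-2)·(0.3333) + (2)·(-2.6667) + (-2)·(3.3333) + (1)·(-3.6667) + (-1)·(0.3333)) / 5 = -12/5 = -2.4
  S[B,B] = ((2.3333)·(2.3333) + (0.3333)·(0.3333) + (-2.6667)·(-2.6667) + (3.3333)·(3.3333) + (-3.6667)·(-3.6667) + (0.3333)·(0.3333)) / 5 = 37.3333/5 = 7.4667

S is symmetric (S[j,i] = S[i,j]). Assembling:

S = [[3.6, -2.4],
 [-2.4, 7.4667]]
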